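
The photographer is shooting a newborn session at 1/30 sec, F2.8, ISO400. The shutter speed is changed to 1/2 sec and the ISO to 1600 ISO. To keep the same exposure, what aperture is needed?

Shutter speed: 1/30 → 1/15 → 1/8 → 1/4 → 1/2 — 4 stops longer (brighter).
ISO: 400 → 800 → 1600 — 2 stops raised (brighter).
Net change so far: 6 stops brighter. Offset with the aperture: f/2.8 → f/4 → f/5.6 → f/8 → f/11 → f/16 → f/22.

f/22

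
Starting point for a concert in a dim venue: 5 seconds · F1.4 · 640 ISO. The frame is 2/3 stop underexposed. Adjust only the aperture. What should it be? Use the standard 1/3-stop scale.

Underexposed by 2/3 stop → need 2/3 stop brighter.
Aperture: f/1.4 → f/1.2 → f/1.1.

f/1.1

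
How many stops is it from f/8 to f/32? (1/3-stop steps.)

4 stops

f/8 → f/9 → f/10 → f/11 → f/13 → f/14 → f/16 → f/18 → f/20 → f/22 → f/25 → f/29 → f/32 — count the steps: 12 third-stops = 4 stops.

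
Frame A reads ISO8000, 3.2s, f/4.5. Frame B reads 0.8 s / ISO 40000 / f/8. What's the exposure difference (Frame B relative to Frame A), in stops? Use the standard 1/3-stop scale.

1 1/3 stops darker

Aperture: f/4.5 → f/5 → f/5.6 → f/6.3 → f/7.1 → f/8 — 1 2/3 stops smaller aperture (darker).
Shutter speed: 3.2 → 2.5 → 2 → 1.6 → 1.3 → 1 → 0.8 — 2 stops shorter (darker).
ISO: 8000 → 10000 → 12800 → 16000 → 20000 → 25600 → 32000 → 40000 — 2 1/3 stops higher (brighter).
Net: −1 2/3 −2 +2 1/3 = −1 1/3 stops.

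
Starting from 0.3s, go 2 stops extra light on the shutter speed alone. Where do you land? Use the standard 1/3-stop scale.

1.3 s

Shutter speed: 0.3 → 0.4 → 0.5 → 0.6 → 0.8 → 1 → 1.3 — 2 stops slower (brighter).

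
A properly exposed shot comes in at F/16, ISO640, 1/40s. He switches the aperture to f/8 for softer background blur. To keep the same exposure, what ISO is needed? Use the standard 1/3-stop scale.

Aperture: f/16 → f/14 → f/13 → f/11 → f/10 → f/9 → f/8 — 2 stops wider (brighter).
Need 2 stops darker from the ISO: 640 → 500 → 400 → 320 → 250 → 200 → 160.

ISO 160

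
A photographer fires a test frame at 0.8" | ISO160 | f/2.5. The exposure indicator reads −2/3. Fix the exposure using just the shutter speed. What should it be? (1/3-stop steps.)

Underexposed by 2/3 stop → need 2/3 stop brighter.
Shutter speed: 0.8 → 1 → 1.3.

1.3 s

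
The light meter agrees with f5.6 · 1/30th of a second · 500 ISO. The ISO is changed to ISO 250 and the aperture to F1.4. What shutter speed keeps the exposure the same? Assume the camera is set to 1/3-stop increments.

ISO: 500 → 400 → 320 → 250 — 1 stop dropped (darker).
Aperture: f/5.6 → f/5 → f/4.5 → f/4 → f/3.5 → f/3.2 → f/2.8 → f/2.5 → f/2.2 → f/2 → f/1.8 → f/1.6 → f/1.4 — 4 stops opened up (brighter).
Net change so far: 3 stops brighter. Offset with the shutter speed: 1/30 → 1/40 → 1/50 → 1/60 → 1/80 → 1/100 → 1/125 → 1/160 → 1/200 → 1/250.

1/250s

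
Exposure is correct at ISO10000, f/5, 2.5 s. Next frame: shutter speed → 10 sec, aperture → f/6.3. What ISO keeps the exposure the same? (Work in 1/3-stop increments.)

ISO 4000

Shutter speed: 2.5 → 3.2 → 4 → 5 → 6 → 8 → 10 — 2 stops slower (brighter).
Aperture: f/5 → f/5.6 → f/6.3 — 2/3 stop stopped down (darker).
Net change so far: 1 1/3 stops brighter. Offset with the ISO: 10000 → 8000 → 6400 → 5000 → 4000.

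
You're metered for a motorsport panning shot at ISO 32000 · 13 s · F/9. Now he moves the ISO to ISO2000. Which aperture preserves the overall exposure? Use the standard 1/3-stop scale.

ISO: 32000 → 25600 → 20000 → 16000 → 12800 → 10000 → 8000 → 6400 → 5000 → 4000 → 3200 → 2500 → 2000 — 4 stops dropped (darker).
Need 4 stops brighter from the aperture: f/9 → f/8 → f/7.1 → f/6.3 → f/5.6 → f/5 → f/4.5 → f/4 → f/3.5 → f/3.2 → f/2.8 → f/2.5 → f/2.2.

f/2.2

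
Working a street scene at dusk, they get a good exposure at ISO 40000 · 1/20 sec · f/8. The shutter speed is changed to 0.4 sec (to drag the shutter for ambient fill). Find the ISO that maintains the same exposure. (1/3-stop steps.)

Shutter speed: 1/20 → 1/15 → 1/13 → 1/10 → 1/8 → 1/6 → 1/5 → 1/4 → 0.3 → 0.4 — 3 stops slower (brighter).
Need 3 stops darker from the ISO: 40000 → 32000 → 25600 → 20000 → 16000 → 12800 → 10000 → 8000 → 6400 → 5000.

ISO 5000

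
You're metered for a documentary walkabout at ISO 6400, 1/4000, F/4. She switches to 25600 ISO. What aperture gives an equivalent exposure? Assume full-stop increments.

ISO: 6400 → 12800 → 25600 — 2 stops raised (brighter).
Need 2 stops darker from the aperture: f/4 → f/5.6 → f/8.

f/8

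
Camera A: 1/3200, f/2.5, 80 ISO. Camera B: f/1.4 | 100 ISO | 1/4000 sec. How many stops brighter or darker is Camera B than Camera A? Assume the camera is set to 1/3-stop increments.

1 2/3 stops brighter

Aperture: f/2.5 → f/2.2 → f/2 → f/1.8 → f/1.6 → f/1.4 — 1 2/3 stops larger aperture (brighter).
Shutter speed: 1/3200 → 1/4000 — 1/3 stop shorter (darker).
ISO: 80 → 100 — 1/3 stop higher (brighter).
Net: +1 2/3 −1/3 +1/3 = +1 2/3 stops.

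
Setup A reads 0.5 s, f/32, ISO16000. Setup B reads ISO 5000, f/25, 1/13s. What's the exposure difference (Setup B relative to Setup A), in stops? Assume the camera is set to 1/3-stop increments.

3 2/3 stops darker

Aperture: f/32 → f/29 → f/25 — 2/3 stop larger aperture (brighter).
Shutter speed: 0.5 → 0.4 → 0.3 → 1/4 → 1/5 → 1/6 → 1/8 → 1/10 → 1/13 — 2 2/3 stops faster (darker).
ISO: 16000 → 12800 → 10000 → 8000 → 6400 → 5000 — 1 2/3 stops dropped (darker).
Net: +2/3 −2 2/3 −1 2/3 = −3 2/3 stops.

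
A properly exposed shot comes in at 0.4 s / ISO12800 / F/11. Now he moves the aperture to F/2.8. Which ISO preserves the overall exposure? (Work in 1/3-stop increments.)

ISO 800

Aperture: f/11 → f/10 → f/9 → f/8 → f/7.1 → f/6.3 → f/5.6 → f/5 → f/4.5 → f/4 → f/3.5 → f/3.2 → f/2.8 — 4 stops opened up (brighter).
Need 4 stops darker from the ISO: 12800 → 10000 → 8000 → 6400 → 5000 → 4000 → 3200 → 2500 → 2000 → 1600 → 1250 → 1000 → 800.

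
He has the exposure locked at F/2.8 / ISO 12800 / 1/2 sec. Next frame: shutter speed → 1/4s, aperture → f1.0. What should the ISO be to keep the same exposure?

ISO 3200

Shutter speed: 1/2 → 1/4 — 1 stop faster (darker).
Aperture: f/2.8 → f/2 → f/1.4 → f/1.0 — 3 stops opened up (brighter).
Net change so far: 2 stops brighter. Offset with the ISO: 12800 → 6400 → 3200.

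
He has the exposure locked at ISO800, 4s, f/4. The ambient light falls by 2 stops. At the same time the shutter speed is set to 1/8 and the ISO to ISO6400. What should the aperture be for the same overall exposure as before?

Scene light: 2 stops darker.
Shutter speed: 4 → 2 → 1 → 1/2 → 1/4 → 1/8 — 5 stops shorter (darker).
ISO: 800 → 1600 → 3200 → 6400 — 3 stops higher (brighter).
Net so far: 4 stops darker. Aperture: f/4 → f/2.8 → f/2 → f/1.4 → f/1.0.

f/1.0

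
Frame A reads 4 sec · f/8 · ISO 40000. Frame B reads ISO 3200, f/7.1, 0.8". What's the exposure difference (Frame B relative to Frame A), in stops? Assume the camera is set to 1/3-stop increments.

Aperture: f/8 → f/7.1 — 1/3 stop opened up (brighter).
Shutter speed: 4 → 3.2 → 2.5 → 2 → 1.6 → 1.3 → 1 → 0.8 — 2 1/3 stops faster (darker).
ISO: 40000 → 32000 → 25600 → 20000 → 16000 → 12800 → 10000 → 8000 → 6400 → 5000 → 4000 → 3200 — 3 2/3 stops dropped (darker).
Net: +1/3 −2 1/3 −3 2/3 = −5 2/3 stops.

5 2/3 stops darker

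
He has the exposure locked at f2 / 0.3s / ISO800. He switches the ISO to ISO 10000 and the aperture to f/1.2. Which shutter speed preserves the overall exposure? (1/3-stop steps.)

ISO: 800 → 1000 → 1250 → 1600 → 2000 → 2500 → 3200 → 4000 → 5000 → 6400 → 8000 → 10000 — 3 2/3 stops higher (brighter).
Aperture: f/2 → f/1.8 → f/1.6 → f/1.4 → f/1.2 — 1 1/3 stops opened up (brighter).
Net change so far: 5 stops brighter. Offset with the shutter speed: 0.3 → 1/4 → 1/5 → 1/6 → 1/8 → 1/10 → 1/13 → 1/15 → 1/20 → 1/25 → 1/30 → 1/40 → 1/50 → 1/60 → 1/80 → 1/100.

1/100s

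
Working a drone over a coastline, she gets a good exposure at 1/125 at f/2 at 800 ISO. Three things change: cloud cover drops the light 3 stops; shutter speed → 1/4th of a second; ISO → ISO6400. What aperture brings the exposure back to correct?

Scene light: 3 stops darker.
Shutter speed: 1/125 → 1/60 → 1/30 → 1/15 → 1/8 → 1/4 — 5 stops longer (brighter).
ISO: 800 → 1600 → 3200 → 6400 — 3 stops raised (brighter).
Net so far: 5 stops brighter. Aperture: f/2 → f/2.8 → f/4 → f/5.6 → f/8 → f/11.

f/11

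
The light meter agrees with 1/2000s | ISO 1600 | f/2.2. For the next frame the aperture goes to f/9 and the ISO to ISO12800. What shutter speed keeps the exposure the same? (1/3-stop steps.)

Aperture: f/2.2 → f/2.5 → f/2.8 → f/3.2 → f/3.5 → f/4 → f/4.5 → f/5 → f/5.6 → f/6.3 → f/7.1 → f/8 → f/9 — 4 stops stopped down (darker).
ISO: 1600 → 2000 → 2500 → 3200 → 4000 → 5000 → 6400 → 8000 → 10000 → 12800 — 3 stops raised (brighter).
Net change so far: 1 stop darker. Offset with the shutter speed: 1/2000 → 1/1600 → 1/1250 → 1/1000.

1/1000s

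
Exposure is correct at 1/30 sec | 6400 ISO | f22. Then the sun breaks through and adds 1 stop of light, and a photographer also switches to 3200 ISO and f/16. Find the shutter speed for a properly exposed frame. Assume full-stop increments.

Scene light: 1 stop brighter.
ISO: 6400 → 3200 — 1 stop dropped (darker).
Aperture: f/22 → f/16 — 1 stop larger aperture (brighter).
Net so far: 1 stop brighter. Shutter speed: 1/30 → 1/60.

1/60s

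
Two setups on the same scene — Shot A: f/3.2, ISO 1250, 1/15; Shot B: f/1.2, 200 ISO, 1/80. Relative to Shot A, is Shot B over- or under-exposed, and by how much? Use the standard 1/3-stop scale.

2 1/3 stops darker

Aperture: f/3.2 → f/2.8 → f/2.5 → f/2.2 → f/2 → f/1.8 → f/1.6 → f/1.4 → f/1.2 — 2 2/3 stops wider (brighter).
Shutter speed: 1/15 → 1/20 → 1/25 → 1/30 → 1/40 → 1/50 → 1/60 → 1/80 — 2 1/3 stops faster (darker).
ISO: 1250 → 1000 → 800 → 640 → 500 → 400 → 320 → 250 → 200 — 2 2/3 stops dropped (darker).
Net: +2 2/3 −2 1/3 −2 2/3 = −2 1/3 stops.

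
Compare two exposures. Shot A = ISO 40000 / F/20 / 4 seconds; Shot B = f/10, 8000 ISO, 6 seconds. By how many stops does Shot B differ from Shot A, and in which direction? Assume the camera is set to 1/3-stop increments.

1/3 stop brighter

Aperture: f/20 → f/18 → f/16 → f/14 → f/13 → f/11 → f/10 — 2 stops larger aperture (brighter).
Shutter speed: 4 → 5 → 6 — 2/3 stop slower (brighter).
ISO: 40000 → 32000 → 25600 → 20000 → 16000 → 12800 → 10000 → 8000 — 2 1/3 stops lower (darker).
Net: +2 +2/3 −2 1/3 = +1/3 stops.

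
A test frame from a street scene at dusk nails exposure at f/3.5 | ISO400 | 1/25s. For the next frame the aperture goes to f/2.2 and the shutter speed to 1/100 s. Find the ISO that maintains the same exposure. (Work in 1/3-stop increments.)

ISO 640

Aperture: f/3.5 → f/3.2 → f/2.8 → f/2.5 → f/2.2 — 1 1/3 stops larger aperture (brighter).
Shutter speed: 1/25 → 1/30 → 1/40 → 1/50 → 1/60 → 1/80 → 1/100 — 2 stops shorter (darker).
Net change so far: 2/3 stop darker. Offset with the ISO: 400 → 500 → 640.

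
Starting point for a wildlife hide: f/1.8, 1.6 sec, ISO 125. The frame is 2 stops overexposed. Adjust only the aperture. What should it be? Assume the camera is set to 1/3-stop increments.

Overexposed by 2 stops → need 2 stops darker.
Aperture: f/1.8 → f/2 → f/2.2 → f/2.5 → f/2.8 → f/3.2 → f/3.5.

f/3.5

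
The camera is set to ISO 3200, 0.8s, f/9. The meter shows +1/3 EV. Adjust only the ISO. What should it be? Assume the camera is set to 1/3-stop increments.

Overexposed by 1/3 stop → need 1/3 stop darker.
ISO: 3200 → 2500.

ISO 2500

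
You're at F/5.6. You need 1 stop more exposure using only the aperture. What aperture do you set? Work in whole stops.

Aperture: f/5.6 → f/4 — 1 stop wider (brighter).

f/4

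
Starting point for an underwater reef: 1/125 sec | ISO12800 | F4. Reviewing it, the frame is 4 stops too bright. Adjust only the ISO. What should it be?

Overexposed by 4 stops → need 4 stops darker.
ISO: 12800 → 6400 → 3200 → 1600 → 800.

ISO 800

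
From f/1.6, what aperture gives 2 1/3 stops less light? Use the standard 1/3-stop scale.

f/3.5

Aperture: f/1.6 → f/1.8 → f/2 → f/2.2 → f/2.5 → f/2.8 → f/3.2 → f/3.5 — 2 1/3 stops stopped down (darker).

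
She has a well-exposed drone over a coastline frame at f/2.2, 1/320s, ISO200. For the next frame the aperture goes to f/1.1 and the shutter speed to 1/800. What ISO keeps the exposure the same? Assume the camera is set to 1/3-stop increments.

ISO 125

Aperture: f/2.2 → f/2 → f/1.8 → f/1.6 → f/1.4 → f/1.2 → f/1.1 — 2 stops wider (brighter).
Shutter speed: 1/320 → 1/400 → 1/500 → 1/640 → 1/800 — 1 1/3 stops shorter (darker).
Net change so far: 2/3 stop brighter. Offset with the ISO: 200 → 160 → 125.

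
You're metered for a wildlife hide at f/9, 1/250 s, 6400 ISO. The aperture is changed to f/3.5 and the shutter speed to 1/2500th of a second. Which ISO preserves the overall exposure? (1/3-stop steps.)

Aperture: f/9 → f/8 → f/7.1 → f/6.3 → f/5.6 → f/5 → f/4.5 → f/4 → f/3.5 — 2 2/3 stops larger aperture (brighter).
Shutter speed: 1/250 → 1/320 → 1/400 → 1/500 → 1/640 → 1/800 → 1/1000 → 1/1250 → 1/1600 → 1/2000 → 1/2500 — 3 1/3 stops faster (darker).
Net change so far: 2/3 stop darker. Offset with the ISO: 6400 → 8000 → 10000.

ISO 10000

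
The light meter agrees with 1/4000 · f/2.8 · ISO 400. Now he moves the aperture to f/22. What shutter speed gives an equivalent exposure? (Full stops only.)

1/60s

Aperture: f/2.8 → f/4 → f/5.6 → f/8 → f/11 → f/16 → f/22 — 6 stops stopped down (darker).
Need 6 stops brighter from the shutter speed: 1/4000 → 1/2000 → 1/1000 → 1/500 → 1/250 → 1/125 → 1/60.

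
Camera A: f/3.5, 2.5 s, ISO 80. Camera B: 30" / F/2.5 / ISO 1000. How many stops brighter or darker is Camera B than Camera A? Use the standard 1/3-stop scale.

Aperture: f/3.5 → f/3.2 → f/2.8 → f/2.5 — 1 stop opened up (brighter).
Shutter speed: 2.5 → 3.2 → 4 → 5 → 6 → 8 → 10 → 13 → 15 → 20 → 25 → 30 — 3 2/3 stops slower (brighter).
ISO: 80 → 100 → 125 → 160 → 200 → 250 → 320 → 400 → 500 → 640 → 800 → 1000 — 3 2/3 stops raised (brighter).
Net: +1 +3 2/3 +3 2/3 = +8 1/3 stops.

8 1/3 stops brighter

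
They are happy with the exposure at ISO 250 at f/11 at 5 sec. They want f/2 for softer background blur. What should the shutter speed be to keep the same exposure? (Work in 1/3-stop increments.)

Aperture: f/11 → f/10 → f/9 → f/8 → f/7.1 → f/6.3 → f/5.6 → f/5 → f/4.5 → f/4 → f/3.5 → f/3.2 → f/2.8 → f/2.5 → f/2.2 → f/2 — 5 stops wider (brighter).
Need 5 stops darker from the shutter speed: 5 → 4 → 3.2 → 2.5 → 2 → 1.6 → 1.3 → 1 → 0.8 → 0.6 → 0.5 → 0.4 → 0.3 → 1/4 → 1/5 → 1/6.

1/6s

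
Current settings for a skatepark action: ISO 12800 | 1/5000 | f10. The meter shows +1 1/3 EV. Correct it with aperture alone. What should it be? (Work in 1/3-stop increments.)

Overexposed by 1 1/3 stops → need 1 1/3 stops darker.
Aperture: f/10 → f/11 → f/13 → f/14 → f/16.

f/16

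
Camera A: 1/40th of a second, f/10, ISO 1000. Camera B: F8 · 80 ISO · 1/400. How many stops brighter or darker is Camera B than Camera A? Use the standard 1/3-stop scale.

Aperture: f/10 → f/9 → f/8 — 2/3 stop larger aperture (brighter).
Shutter speed: 1/40 → 1/50 → 1/60 → 1/80 → 1/100 → 1/125 → 1/160 → 1/200 → 1/250 → 1/320 → 1/400 — 3 1/3 stops shorter (darker).
ISO: 1000 → 800 → 640 → 500 → 400 → 320 → 250 → 200 → 160 → 125 → 100 → 80 — 3 2/3 stops dropped (darker).
Net: +2/3 −3 1/3 −3 2/3 = −6 1/3 stops.

6 1/3 stops darker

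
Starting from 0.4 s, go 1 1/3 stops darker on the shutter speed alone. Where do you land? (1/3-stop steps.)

Shutter speed: 0.4 → 0.3 → 1/4 → 1/5 → 1/6 — 1 1/3 stops shorter (darker).

1/6s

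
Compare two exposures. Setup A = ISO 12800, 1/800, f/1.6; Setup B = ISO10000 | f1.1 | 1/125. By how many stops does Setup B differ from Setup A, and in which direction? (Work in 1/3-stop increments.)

Aperture: f/1.6 → f/1.4 → f/1.2 → f/1.1 — 1 stop larger aperture (brighter).
Shutter speed: 1/800 → 1/640 → 1/500 → 1/400 → 1/320 → 1/250 → 1/200 → 1/160 → 1/125 — 2 2/3 stops longer (brighter).
ISO: 12800 → 10000 — 1/3 stop dropped (darker).
Net: +1 +2 2/3 −1/3 = +3 1/3 stops.

3 1/3 stops brighter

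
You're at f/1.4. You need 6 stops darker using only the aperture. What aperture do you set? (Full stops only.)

Aperture: f/1.4 → f/2 → f/2.8 → f/4 → f/5.6 → f/8 → f/11 — 6 stops stopped down (darker).

f/11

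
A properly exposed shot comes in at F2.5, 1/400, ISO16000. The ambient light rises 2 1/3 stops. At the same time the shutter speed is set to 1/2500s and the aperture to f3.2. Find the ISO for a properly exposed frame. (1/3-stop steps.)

Scene light: 2 1/3 stops brighter.
Shutter speed: 1/400 → 1/500 → 1/640 → 1/800 → 1/1000 → 1/1250 → 1/1600 → 1/2000 → 1/2500 — 2 2/3 stops shorter (darker).
Aperture: f/2.5 → f/2.8 → f/3.2 — 2/3 stop narrower (darker).
Net so far: 1 stop darker. ISO: 16000 → 20000 → 25600 → 32000.

ISO 32000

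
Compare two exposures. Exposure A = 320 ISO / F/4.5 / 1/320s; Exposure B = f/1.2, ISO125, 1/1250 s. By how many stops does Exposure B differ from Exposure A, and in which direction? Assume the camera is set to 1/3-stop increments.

Aperture: f/4.5 → f/4 → f/3.5 → f/3.2 → f/2.8 → f/2.5 → f/2.2 → f/2 → f/1.8 → f/1.6 → f/1.4 → f/1.2 — 3 2/3 stops opened up (brighter).
Shutter speed: 1/320 → 1/400 → 1/500 → 1/640 → 1/800 → 1/1000 → 1/1250 — 2 stops shorter (darker).
ISO: 320 → 250 → 200 → 160 → 125 — 1 1/3 stops lower (darker).
Net: +3 2/3 −2 −1 1/3 = +1/3 stops.

1/3 stop brighter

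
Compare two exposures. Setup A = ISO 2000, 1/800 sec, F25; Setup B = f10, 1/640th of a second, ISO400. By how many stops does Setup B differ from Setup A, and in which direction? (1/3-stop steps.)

2/3 stop brighter

Aperture: f/25 → f/22 → f/20 → f/18 → f/16 → f/14 → f/13 → f/11 → f/10 — 2 2/3 stops larger aperture (brighter).
Shutter speed: 1/800 → 1/640 — 1/3 stop longer (brighter).
ISO: 2000 → 1600 → 1250 → 1000 → 800 → 640 → 500 → 400 — 2 1/3 stops lower (darker).
Net: +2 2/3 +1/3 −2 1/3 = +2/3 stops.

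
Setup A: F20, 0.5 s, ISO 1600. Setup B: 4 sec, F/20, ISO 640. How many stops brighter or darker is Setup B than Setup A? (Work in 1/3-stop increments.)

1 2/3 stops brighter

Aperture: unchanged.
Shutter speed: 0.5 → 0.6 → 0.8 → 1 → 1.3 → 1.6 → 2 → 2.5 → 3.2 → 4 — 3 stops longer (brighter).
ISO: 1600 → 1250 → 1000 → 800 → 640 — 1 1/3 stops lower (darker).
Net: +3 −1 1/3 = +1 2/3 stops.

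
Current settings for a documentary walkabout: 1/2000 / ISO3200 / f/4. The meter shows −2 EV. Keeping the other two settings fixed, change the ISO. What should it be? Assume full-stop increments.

ISO 12800

Underexposed by 2 stops → need 2 stops brighter.
ISO: 3200 → 6400 → 12800.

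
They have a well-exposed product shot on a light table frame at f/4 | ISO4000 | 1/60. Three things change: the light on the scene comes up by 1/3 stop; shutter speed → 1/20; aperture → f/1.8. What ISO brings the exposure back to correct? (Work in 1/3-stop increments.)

ISO 200

Scene light: 1/3 stop brighter.
Shutter speed: 1/60 → 1/50 → 1/40 → 1/30 → 1/25 → 1/20 — 1 2/3 stops slower (brighter).
Aperture: f/4 → f/3.5 → f/3.2 → f/2.8 → f/2.5 → f/2.2 → f/2 → f/1.8 — 2 1/3 stops larger aperture (brighter).
Net so far: 4 1/3 stops brighter. ISO: 4000 → 3200 → 2500 → 2000 → 1600 → 1250 → 1000 → 800 → 640 → 500 → 400 → 320 → 250 → 200.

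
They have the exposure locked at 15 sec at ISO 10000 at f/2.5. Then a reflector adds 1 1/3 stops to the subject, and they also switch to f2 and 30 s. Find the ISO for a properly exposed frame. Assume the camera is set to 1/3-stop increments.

ISO 1250

Scene light: 1 1/3 stops brighter.
Aperture: f/2.5 → f/2.2 → f/2 — 2/3 stop larger aperture (brighter).
Shutter speed: 15 → 20 → 25 → 30 — 1 stop slower (brighter).
Net so far: 3 stops brighter. ISO: 10000 → 8000 → 6400 → 5000 → 4000 → 3200 → 2500 → 2000 → 1600 → 1250.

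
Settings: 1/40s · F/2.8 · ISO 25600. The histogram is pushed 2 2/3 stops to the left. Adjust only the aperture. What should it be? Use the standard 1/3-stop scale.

Underexposed by 2 2/3 stops → need 2 2/3 stops brighter.
Aperture: f/2.8 → f/2.5 → f/2.2 → f/2 → f/1.8 → f/1.6 → f/1.4 → f/1.2 → f/1.1.

f/1.1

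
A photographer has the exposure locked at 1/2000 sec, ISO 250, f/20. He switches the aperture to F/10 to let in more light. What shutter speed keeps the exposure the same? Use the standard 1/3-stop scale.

1/8000s

Aperture: f/20 → f/18 → f/16 → f/14 → f/13 → f/11 → f/10 — 2 stops opened up (brighter).
Need 2 stops darker from the shutter speed: 1/2000 → 1/2500 → 1/3200 → 1/4000 → 1/5000 → 1/6400 → 1/8000.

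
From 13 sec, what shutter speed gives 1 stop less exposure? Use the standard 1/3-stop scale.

Shutter speed: 13 → 10 → 8 → 6 — 1 stop faster (darker).

6 s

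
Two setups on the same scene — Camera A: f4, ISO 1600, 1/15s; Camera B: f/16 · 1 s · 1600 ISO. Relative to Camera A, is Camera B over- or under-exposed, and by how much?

same exposure (0 stops)

Aperture: f/4 → f/5.6 → f/8 → f/11 → f/16 — 4 stops stopped down (darker).
Shutter speed: 1/15 → 1/8 → 1/4 → 1/2 → 1 — 4 stops longer (brighter).
ISO: unchanged.
Net: −4 +4 = 0 stops.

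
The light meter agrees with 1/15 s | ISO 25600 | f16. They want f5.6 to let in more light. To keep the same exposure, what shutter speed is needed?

1/125s

Aperture: f/16 → f/11 → f/8 → f/5.6 — 3 stops opened up (brighter).
Need 3 stops darker from the shutter speed: 1/15 → 1/30 → 1/60 → 1/125.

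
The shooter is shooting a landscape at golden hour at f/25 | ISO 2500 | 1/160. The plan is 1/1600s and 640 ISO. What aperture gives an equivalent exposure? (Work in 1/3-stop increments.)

f/4

Shutter speed: 1/160 → 1/200 → 1/250 → 1/320 → 1/400 → 1/500 → 1/640 → 1/800 → 1/1000 → 1/1250 → 1/1600 — 3 1/3 stops shorter (darker).
ISO: 2500 → 2000 → 1600 → 1250 → 1000 → 800 → 640 — 2 stops lower (darker).
Net change so far: 5 1/3 stops darker. Offset with the aperture: f/25 → f/22 → f/20 → f/18 → f/16 → f/14 → f/13 → f/11 → f/10 → f/9 → f/8 → f/7.1 → f/6.3 → f/5.6 → f/5 → f/4.5 → f/4.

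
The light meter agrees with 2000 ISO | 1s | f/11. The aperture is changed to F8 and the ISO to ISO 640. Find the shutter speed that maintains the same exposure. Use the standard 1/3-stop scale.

Aperture: f/11 → f/10 → f/9 → f/8 — 1 stop opened up (brighter).
ISO: 2000 → 1600 → 1250 → 1000 → 800 → 640 — 1 2/3 stops dropped (darker).
Net change so far: 2/3 stop darker. Offset with the shutter speed: 1 → 1.3 → 1.6.

1.6 s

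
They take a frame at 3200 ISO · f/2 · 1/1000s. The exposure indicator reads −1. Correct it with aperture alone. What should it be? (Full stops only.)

f/1.4

Underexposed by 1 stop → need 1 stop brighter.
Aperture: f/2 → f/1.4.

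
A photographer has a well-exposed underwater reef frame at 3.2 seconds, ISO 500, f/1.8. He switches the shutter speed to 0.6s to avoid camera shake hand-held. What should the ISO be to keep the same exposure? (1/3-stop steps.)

Shutter speed: 3.2 → 2.5 → 2 → 1.6 → 1.3 → 1 → 0.8 → 0.6 — 2 1/3 stops faster (darker).
Need 2 1/3 stops brighter from the ISO: 500 → 640 → 800 → 1000 → 1250 → 1600 → 2000 → 2500.

ISO 2500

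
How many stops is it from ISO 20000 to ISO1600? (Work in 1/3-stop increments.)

3 2/3 stops

20000 → 16000 → 12800 → 10000 → 8000 → 6400 → 5000 → 4000 → 3200 → 2500 → 2000 → 1600 — count the steps: 11 third-stops = 3 2/3 stops.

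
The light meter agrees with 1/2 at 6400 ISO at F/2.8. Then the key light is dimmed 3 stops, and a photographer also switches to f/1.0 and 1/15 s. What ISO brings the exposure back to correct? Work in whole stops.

ISO 51200

Scene light: 3 stops darker.
Aperture: f/2.8 → f/2 → f/1.4 → f/1.0 — 3 stops wider (brighter).
Shutter speed: 1/2 → 1/4 → 1/8 → 1/15 — 3 stops faster (darker).
Net so far: 3 stops darker. ISO: 6400 → 12800 → 25600 → 51200.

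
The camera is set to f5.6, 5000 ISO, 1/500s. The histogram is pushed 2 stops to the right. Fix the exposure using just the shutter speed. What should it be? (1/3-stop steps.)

Overexposed by 2 stops → need 2 stops darker.
Shutter speed: 1/500 → 1/640 → 1/800 → 1/1000 → 1/1250 → 1/1600 → 1/2000.

1/2000s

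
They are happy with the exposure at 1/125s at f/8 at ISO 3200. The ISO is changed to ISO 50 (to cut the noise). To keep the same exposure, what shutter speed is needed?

ISO: 3200 → 1600 → 800 → 400 → 200 → 100 → 50 — 6 stops lower (darker).
Need 6 stops brighter from the shutter speed: 1/125 → 1/60 → 1/30 → 1/15 → 1/8 → 1/4 → 1/2.

1/2s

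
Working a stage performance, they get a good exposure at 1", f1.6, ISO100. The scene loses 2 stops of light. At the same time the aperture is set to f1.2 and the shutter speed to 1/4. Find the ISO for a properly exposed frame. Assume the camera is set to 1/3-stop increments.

ISO 1000

Scene light: 2 stops darker.
Aperture: f/1.6 → f/1.4 → f/1.2 — 2/3 stop wider (brighter).
Shutter speed: 1 → 0.8 → 0.6 → 0.5 → 0.4 → 0.3 → 1/4 — 2 stops faster (darker).
Net so far: 3 1/3 stops darker. ISO: 100 → 125 → 160 → 200 → 250 → 320 → 400 → 500 → 640 → 800 → 1000.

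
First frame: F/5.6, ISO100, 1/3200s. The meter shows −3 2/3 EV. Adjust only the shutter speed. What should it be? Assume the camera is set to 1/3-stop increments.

Underexposed by 3 2/3 stops → need 3 2/3 stops brighter.
Shutter speed: 1/3200 → 1/2500 → 1/2000 → 1/1600 → 1/1250 → 1/1000 → 1/800 → 1/640 → 1/500 → 1/400 → 1/320 → 1/250.

1/250s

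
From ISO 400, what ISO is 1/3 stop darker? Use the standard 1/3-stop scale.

ISO: 400 → 320 — 1/3 stop dropped (darker).

ISO 320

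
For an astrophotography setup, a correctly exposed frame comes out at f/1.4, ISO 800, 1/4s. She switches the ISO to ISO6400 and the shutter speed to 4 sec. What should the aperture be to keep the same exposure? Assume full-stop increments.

ISO: 800 → 1600 → 3200 → 6400 — 3 stops raised (brighter).
Shutter speed: 1/4 → 1/2 → 1 → 2 → 4 — 4 stops slower (brighter).
Net change so far: 7 stops brighter. Offset with the aperture: f/1.4 → f/2 → f/2.8 → f/4 → f/5.6 → f/8 → f/11 → f/16.

f/16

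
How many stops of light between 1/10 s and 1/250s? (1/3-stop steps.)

4 2/3 stops

1/10 → 1/13 → 1/15 → 1/20 → 1/25 → 1/30 → 1/40 → 1/50 → 1/60 → 1/80 → 1/100 → 1/125 → 1/160 → 1/200 → 1/250 — count the steps: 14 third-stops = 4 2/3 stops.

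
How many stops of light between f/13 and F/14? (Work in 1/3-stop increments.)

f/13 → f/14 — count the steps: 1 third-stops = 1/3 stop.

1/3 stop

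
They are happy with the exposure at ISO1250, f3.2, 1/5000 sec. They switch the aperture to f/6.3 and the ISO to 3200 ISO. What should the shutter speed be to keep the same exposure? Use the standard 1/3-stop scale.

Aperture: f/3.2 → f/3.5 → f/4 → f/4.5 → f/5 → f/5.6 → f/6.3 — 2 stops smaller aperture (darker).
ISO: 1250 → 1600 → 2000 → 2500 → 3200 — 1 1/3 stops higher (brighter).
Net change so far: 2/3 stop darker. Offset with the shutter speed: 1/5000 → 1/4000 → 1/3200.

1/3200s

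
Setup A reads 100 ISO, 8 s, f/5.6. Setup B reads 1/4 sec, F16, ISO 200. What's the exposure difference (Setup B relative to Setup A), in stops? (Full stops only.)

7 stops darker

Aperture: f/5.6 → f/8 → f/11 → f/16 — 3 stops smaller aperture (darker).
Shutter speed: 8 → 4 → 2 → 1 → 1/2 → 1/4 — 5 stops shorter (darker).
ISO: 100 → 200 — 1 stop raised (brighter).
Net: −3 −5 +1 = −7 stops.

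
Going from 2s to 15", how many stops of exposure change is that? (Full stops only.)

3 stops

2 → 4 → 8 → 15 — count the steps: 3 stops.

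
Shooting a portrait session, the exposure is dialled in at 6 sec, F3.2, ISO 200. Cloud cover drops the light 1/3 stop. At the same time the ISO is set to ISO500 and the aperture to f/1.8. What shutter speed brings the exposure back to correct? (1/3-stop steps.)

1 s

Scene light: 1/3 stop darker.
ISO: 200 → 250 → 320 → 400 → 500 — 1 1/3 stops higher (brighter).
Aperture: f/3.2 → f/2.8 → f/2.5 → f/2.2 → f/2 → f/1.8 — 1 2/3 stops larger aperture (brighter).
Net so far: 2 2/3 stops brighter. Shutter speed: 6 → 5 → 4 → 3.2 → 2.5 → 2 → 1.6 → 1.3 → 1.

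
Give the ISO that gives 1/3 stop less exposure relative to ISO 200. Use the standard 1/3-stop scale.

ISO: 200 → 160 — 1/3 stop lower (darker).

ISO 160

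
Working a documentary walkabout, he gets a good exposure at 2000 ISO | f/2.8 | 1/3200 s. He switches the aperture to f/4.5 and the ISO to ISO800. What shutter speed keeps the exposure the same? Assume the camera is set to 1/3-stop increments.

1/500s

Aperture: f/2.8 → f/3.2 → f/3.5 → f/4 → f/4.5 — 1 1/3 stops stopped down (darker).
ISO: 2000 → 1600 → 1250 → 1000 → 800 — 1 1/3 stops dropped (darker).
Net change so far: 2 2/3 stops darker. Offset with the shutter speed: 1/3200 → 1/2500 → 1/2000 → 1/1600 → 1/1250 → 1/1000 → 1/800 → 1/640 → 1/500.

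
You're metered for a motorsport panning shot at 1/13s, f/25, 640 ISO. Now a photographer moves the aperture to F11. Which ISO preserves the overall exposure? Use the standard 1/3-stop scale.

ISO 125

Aperture: f/25 → f/22 → f/20 → f/18 → f/16 → f/14 → f/13 → f/11 — 2 1/3 stops wider (brighter).
Need 2 1/3 stops darker from the ISO: 640 → 500 → 400 → 320 → 250 → 200 → 160 → 125.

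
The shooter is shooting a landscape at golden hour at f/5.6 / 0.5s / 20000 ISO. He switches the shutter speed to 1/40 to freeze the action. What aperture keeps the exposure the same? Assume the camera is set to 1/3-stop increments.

Shutter speed: 0.5 → 0.4 → 0.3 → 1/4 → 1/5 → 1/6 → 1/8 → 1/10 → 1/13 → 1/15 → 1/20 → 1/25 → 1/30 → 1/40 — 4 1/3 stops faster (darker).
Need 4 1/3 stops brighter from the aperture: f/5.6 → f/5 → f/4.5 → f/4 → f/3.5 → f/3.2 → f/2.8 → f/2.5 → f/2.2 → f/2 → f/1.8 → f/1.6 → f/1.4 → f/1.2.

f/1.2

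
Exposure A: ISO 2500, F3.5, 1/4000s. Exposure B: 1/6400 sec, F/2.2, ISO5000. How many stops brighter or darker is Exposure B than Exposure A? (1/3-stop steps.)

Aperture: f/3.5 → f/3.2 → f/2.8 → f/2.5 → f/2.2 — 1 1/3 stops wider (brighter).
Shutter speed: 1/4000 → 1/5000 → 1/6400 — 2/3 stop faster (darker).
ISO: 2500 → 3200 → 4000 → 5000 — 1 stop raised (brighter).
Net: +1 1/3 −2/3 +1 = +1 2/3 stops.

1 2/3 stops brighter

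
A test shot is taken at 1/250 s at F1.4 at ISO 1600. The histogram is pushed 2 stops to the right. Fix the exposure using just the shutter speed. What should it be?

1/1000s

Overexposed by 2 stops → need 2 stops darker.
Shutter speed: 1/250 → 1/500 → 1/1000.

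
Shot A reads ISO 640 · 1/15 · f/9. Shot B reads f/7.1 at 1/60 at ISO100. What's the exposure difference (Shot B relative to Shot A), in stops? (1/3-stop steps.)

Aperture: f/9 → f/8 → f/7.1 — 2/3 stop opened up (brighter).
Shutter speed: 1/15 → 1/20 → 1/25 → 1/30 → 1/40 → 1/50 → 1/60 — 2 stops shorter (darker).
ISO: 640 → 500 → 400 → 320 → 250 → 200 → 160 → 125 → 100 — 2 2/3 stops dropped (darker).
Net: +2/3 −2 −2 2/3 = −4 stops.

4 stops darker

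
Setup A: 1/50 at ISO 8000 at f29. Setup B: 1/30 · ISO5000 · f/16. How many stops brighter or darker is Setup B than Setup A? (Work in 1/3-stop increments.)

Aperture: f/29 → f/25 → f/22 → f/20 → f/18 → f/16 — 1 2/3 stops opened up (brighter).
Shutter speed: 1/50 → 1/40 → 1/30 — 2/3 stop slower (brighter).
ISO: 8000 → 6400 → 5000 — 2/3 stop dropped (darker).
Net: +1 2/3 +2/3 −2/3 = +1 2/3 stops.

1 2/3 stops brighter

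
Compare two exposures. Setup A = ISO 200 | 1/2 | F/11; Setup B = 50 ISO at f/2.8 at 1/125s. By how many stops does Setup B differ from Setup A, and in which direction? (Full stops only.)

Aperture: f/11 → f/8 → f/5.6 → f/4 → f/2.8 — 4 stops wider (brighter).
Shutter speed: 1/2 → 1/4 → 1/8 → 1/15 → 1/30 → 1/60 → 1/125 — 6 stops faster (darker).
ISO: 200 → 100 → 50 — 2 stops lower (darker).
Net: +4 −6 −2 = −4 stops.

4 stops darker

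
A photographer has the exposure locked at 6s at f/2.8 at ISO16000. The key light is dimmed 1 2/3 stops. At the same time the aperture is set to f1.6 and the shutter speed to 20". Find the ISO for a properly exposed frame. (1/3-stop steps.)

Scene light: 1 2/3 stops darker.
Aperture: f/2.8 → f/2.5 → f/2.2 → f/2 → f/1.8 → f/1.6 — 1 2/3 stops wider (brighter).
Shutter speed: 6 → 8 → 10 → 13 → 15 → 20 — 1 2/3 stops slower (brighter).
Net so far: 1 2/3 stops brighter. ISO: 16000 → 12800 → 10000 → 8000 → 6400 → 5000.

ISO 5000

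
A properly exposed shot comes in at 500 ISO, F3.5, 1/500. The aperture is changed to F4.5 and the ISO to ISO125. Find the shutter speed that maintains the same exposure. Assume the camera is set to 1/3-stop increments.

1/80s

Aperture: f/3.5 → f/4 → f/4.5 — 2/3 stop narrower (darker).
ISO: 500 → 400 → 320 → 250 → 200 → 160 → 125 — 2 stops lower (darker).
Net change so far: 2 2/3 stops darker. Offset with the shutter speed: 1/500 → 1/400 → 1/320 → 1/250 → 1/200 → 1/160 → 1/125 → 1/100 → 1/80.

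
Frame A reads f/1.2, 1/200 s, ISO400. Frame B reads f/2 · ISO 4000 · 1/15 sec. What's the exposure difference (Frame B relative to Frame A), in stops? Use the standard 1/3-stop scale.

5 2/3 stops brighter

Aperture: f/1.2 → f/1.4 → f/1.6 → f/1.8 → f/2 — 1 1/3 stops smaller aperture (darker).
Shutter speed: 1/200 → 1/160 → 1/125 → 1/100 → 1/80 → 1/60 → 1/50 → 1/40 → 1/30 → 1/25 → 1/20 → 1/15 — 3 2/3 stops slower (brighter).
ISO: 400 → 500 → 640 → 800 → 1000 → 1250 → 1600 → 2000 → 2500 → 3200 → 4000 — 3 1/3 stops raised (brighter).
Net: −1 1/3 +3 2/3 +3 1/3 = +5 2/3 stops.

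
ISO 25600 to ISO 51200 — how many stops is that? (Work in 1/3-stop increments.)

1 stop

25600 → 32000 → 40000 → 51200 — count the steps: 3 third-stops = 1 stop.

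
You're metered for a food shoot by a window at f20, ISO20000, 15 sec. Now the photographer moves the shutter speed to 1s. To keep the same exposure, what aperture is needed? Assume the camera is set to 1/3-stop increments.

Shutter speed: 15 → 13 → 10 → 8 → 6 → 5 → 4 → 3.2 → 2.5 → 2 → 1.6 → 1.3 → 1 — 4 stops faster (darker).
Need 4 stops brighter from the aperture: f/20 → f/18 → f/16 → f/14 → f/13 → f/11 → f/10 → f/9 → f/8 → f/7.1 → f/6.3 → f/5.6 → f/5.

f/5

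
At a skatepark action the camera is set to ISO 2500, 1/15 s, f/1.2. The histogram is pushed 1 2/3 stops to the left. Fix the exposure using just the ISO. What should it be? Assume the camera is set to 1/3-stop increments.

Underexposed by 1 2/3 stops → need 1 2/3 stops brighter.
ISO: 2500 → 3200 → 4000 → 5000 → 6400 → 8000.

ISO 8000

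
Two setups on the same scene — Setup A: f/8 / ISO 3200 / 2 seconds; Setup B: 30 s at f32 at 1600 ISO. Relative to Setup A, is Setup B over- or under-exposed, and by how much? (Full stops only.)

Aperture: f/8 → f/11 → f/16 → f/22 → f/32 — 4 stops smaller aperture (darker).
Shutter speed: 2 → 4 → 8 → 15 → 30 — 4 stops slower (brighter).
ISO: 3200 → 1600 — 1 stop dropped (darker).
Net: −4 +4 −1 = −1 stop.

1 stop darker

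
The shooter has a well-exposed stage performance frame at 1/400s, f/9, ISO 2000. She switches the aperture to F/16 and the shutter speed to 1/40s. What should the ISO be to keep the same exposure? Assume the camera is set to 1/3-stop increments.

Aperture: f/9 → f/10 → f/11 → f/13 → f/14 → f/16 — 1 2/3 stops narrower (darker).
Shutter speed: 1/400 → 1/320 → 1/250 → 1/200 → 1/160 → 1/125 → 1/100 → 1/80 → 1/60 → 1/50 → 1/40 — 3 1/3 stops slower (brighter).
Net change so far: 1 2/3 stops brighter. Offset with the ISO: 2000 → 1600 → 1250 → 1000 → 800 → 640.

ISO 640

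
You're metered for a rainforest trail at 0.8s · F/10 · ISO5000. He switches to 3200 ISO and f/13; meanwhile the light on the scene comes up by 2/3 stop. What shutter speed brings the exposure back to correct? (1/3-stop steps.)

Scene light: 2/3 stop brighter.
ISO: 5000 → 4000 → 3200 — 2/3 stop dropped (darker).
Aperture: f/10 → f/11 → f/13 — 2/3 stop stopped down (darker).
Net so far: 2/3 stop darker. Shutter speed: 0.8 → 1 → 1.3.

1.3 s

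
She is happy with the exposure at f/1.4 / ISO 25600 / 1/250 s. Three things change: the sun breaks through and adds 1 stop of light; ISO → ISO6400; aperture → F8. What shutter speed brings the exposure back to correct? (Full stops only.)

1/4s

Scene light: 1 stop brighter.
ISO: 25600 → 12800 → 6400 — 2 stops lower (darker).
Aperture: f/1.4 → f/2 → f/2.8 → f/4 → f/5.6 → f/8 — 5 stops smaller aperture (darker).
Net so far: 6 stops darker. Shutter speed: 1/250 → 1/125 → 1/60 → 1/30 → 1/15 → 1/8 → 1/4.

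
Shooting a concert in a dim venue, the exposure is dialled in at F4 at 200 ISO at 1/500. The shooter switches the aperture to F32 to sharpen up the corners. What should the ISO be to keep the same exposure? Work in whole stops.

ISO 12800

Aperture: f/4 → f/5.6 → f/8 → f/11 → f/16 → f/22 → f/32 — 6 stops stopped down (darker).
Need 6 stops brighter from the ISO: 200 → 400 → 800 → 1600 → 3200 → 6400 → 12800.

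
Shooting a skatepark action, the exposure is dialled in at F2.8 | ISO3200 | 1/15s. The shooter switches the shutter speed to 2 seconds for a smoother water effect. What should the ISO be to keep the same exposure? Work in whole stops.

ISO 100

Shutter speed: 1/15 → 1/8 → 1/4 → 1/2 → 1 → 2 — 5 stops longer (brighter).
Need 5 stops darker from the ISO: 3200 → 1600 → 800 → 400 → 200 → 100.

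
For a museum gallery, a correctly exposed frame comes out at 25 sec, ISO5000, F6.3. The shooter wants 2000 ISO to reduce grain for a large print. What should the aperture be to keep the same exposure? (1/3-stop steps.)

f/4

ISO: 5000 → 4000 → 3200 → 2500 → 2000 — 1 1/3 stops lower (darker).
Need 1 1/3 stops brighter from the aperture: f/6.3 → f/5.6 → f/5 → f/4.5 → f/4.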